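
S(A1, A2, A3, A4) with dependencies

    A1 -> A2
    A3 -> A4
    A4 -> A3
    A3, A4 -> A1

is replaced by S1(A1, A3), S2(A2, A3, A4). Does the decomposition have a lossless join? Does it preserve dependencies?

lossless but not dependency-preserving

Lossless test: (A3)⁺ = {A1, A2, A3, A4}, which contains all of one fragment — lossless.
Dependency preservation: the restricted closure of {A1} across the fragments never reaches {A2}, so A1 → A2 cannot be enforced without a join — not preserved.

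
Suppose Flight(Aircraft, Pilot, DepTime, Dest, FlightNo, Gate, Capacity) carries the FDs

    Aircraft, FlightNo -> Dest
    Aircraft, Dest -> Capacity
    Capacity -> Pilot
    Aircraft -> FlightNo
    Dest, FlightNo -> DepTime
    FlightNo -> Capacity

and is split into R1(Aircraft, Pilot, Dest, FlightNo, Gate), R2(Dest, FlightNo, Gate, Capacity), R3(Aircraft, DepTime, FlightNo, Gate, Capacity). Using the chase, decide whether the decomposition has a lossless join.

Yes

Chase test. Columns are Aircraft, Pilot, DepTime, Dest, FlightNo, Gate, Capacity; row i has aⱼ where attribute j ∈ Ri, else bᵢⱼ.
Initial tableau (one row per fragment):
  row 1: a1 a2 b13 a4 a5 a6 b17
  row 2: b21 b22 b23 a4 a5 a6 a7
  row 3: a1 b32 a3 b34 a5 a6 a7
Rows 1 and 3 agree on Aircraft, FlightNo; apply Aircraft, FlightNo→Dest and equate their Dest entries.
Rows 1 and 3 agree on Aircraft, Dest; apply Aircraft, Dest→Capacity and equate their Capacity entries.
Rows 1 and 2 agree on Capacity; apply Capacity→Pilot and equate their Pilot entries.
Rows 1 and 3 agree on Capacity; apply Capacity→Pilot and equate their Pilot entries.
Rows 1 and 2 agree on Dest, FlightNo; apply Dest, FlightNo→DepTime and equate their DepTime entries.
Rows 1 and 3 agree on Dest, FlightNo; apply Dest, FlightNo→DepTime and equate their DepTime entries.
Row 1 is now all distinguished symbols — the join is lossless.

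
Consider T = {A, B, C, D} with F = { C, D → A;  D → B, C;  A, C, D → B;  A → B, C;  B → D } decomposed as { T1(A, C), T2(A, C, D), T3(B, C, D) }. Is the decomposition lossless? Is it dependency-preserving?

lossless and dependency-preserving

Lossless test (chase): Rows 2 and 3 agree on C, D; apply C, D→A and equate their A entries. Rows 2 and 3 agree on D; apply D→B, C and equate their B, C entries. Rows 1 and 2 agree on A; apply A→B, C and equate their B, C entries. Rows 1 and 2 agree on B; apply B→D and equate their D entries. Row 1 is now all distinguished symbols — the join is lossless.
Dependency preservation: A, C, D → B; A → B, C are not contained in any single fragment, but the restricted closure of each left-hand side across the fragments still reaches the right-hand side; the remaining FDs each lie inside some fragment. All dependencies are preserved.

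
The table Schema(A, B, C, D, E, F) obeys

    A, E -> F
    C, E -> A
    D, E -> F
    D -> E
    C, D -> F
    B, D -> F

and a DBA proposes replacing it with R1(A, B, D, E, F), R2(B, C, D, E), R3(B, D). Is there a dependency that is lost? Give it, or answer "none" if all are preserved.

C, E -> A

Check C, E → A: no single fragment contains all of {A, C, E}, and the restricted closure of {C, E} across the fragments never reaches {A}.
A, E → F is preserved.
D, E → F is preserved.
D → E is preserved.
C, D → F is preserved.
B, D → F is preserved.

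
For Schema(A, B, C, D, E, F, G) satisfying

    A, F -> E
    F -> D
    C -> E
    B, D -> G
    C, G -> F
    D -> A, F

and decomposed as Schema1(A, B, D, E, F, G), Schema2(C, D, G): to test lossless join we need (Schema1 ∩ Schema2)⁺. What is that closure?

Schema1 ∩ Schema2 = {D, G}.
D → A, F applies, adding A, F
A, F → E applies, adding E
Closure: {A, D, E, F, G}.

A, D, E, F, G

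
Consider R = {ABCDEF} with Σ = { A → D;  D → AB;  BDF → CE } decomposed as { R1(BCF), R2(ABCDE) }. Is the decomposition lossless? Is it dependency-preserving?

lossy and not dependency-preserving

Lossless test: (BC)⁺ = {BC}, which is a superkey of neither fragment — lossy.
Dependency preservation: the restricted closure of {BDF} across the fragments never reaches {CE}, so BDF → CE cannot be enforced without a join — not preserved.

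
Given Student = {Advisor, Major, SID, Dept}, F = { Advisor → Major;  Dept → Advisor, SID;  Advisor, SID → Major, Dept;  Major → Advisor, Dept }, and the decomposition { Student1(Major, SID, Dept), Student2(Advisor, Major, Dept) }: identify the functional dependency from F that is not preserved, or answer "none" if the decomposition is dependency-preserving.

none

Advisor → Major lies within Student2.
Dept → Advisor, SID: restricted closure across fragments reaches Advisor, SID.
Advisor, SID → Major, Dept: restricted closure across fragments reaches Major, Dept.
Major → Advisor, Dept lies within Student2.
Every dependency is enforceable on the fragments, so the decomposition is dependency-preserving.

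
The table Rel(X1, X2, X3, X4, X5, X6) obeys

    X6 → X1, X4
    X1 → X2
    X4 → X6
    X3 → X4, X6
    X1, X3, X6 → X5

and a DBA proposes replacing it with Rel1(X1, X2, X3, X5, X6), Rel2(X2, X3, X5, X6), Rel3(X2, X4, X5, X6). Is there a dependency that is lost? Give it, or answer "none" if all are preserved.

none

X6 → X1, X4: restricted closure across fragments reaches X1, X4.
X1 → X2 lies within Rel1.
X4 → X6 lies within Rel3.
X3 → X4, X6: restricted closure across fragments reaches X4, X6.
X1, X3, X6 → X5 lies within Rel1.
Every dependency is enforceable on the fragments, so the decomposition is dependency-preserving.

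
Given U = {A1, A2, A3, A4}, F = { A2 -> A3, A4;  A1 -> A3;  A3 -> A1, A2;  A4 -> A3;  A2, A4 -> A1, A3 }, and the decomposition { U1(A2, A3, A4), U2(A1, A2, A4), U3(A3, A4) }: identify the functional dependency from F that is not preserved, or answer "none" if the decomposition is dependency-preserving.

none

A2 → A3, A4 lies within U1.
A1 → A3: restricted closure across fragments reaches A3.
A3 → A1, A2: restricted closure across fragments reaches A1, A2.
A4 → A3 lies within U1.
A2, A4 → A1, A3: restricted closure across fragments reaches A1, A3.
Every dependency is enforceable on the fragments, so the decomposition is dependency-preserving.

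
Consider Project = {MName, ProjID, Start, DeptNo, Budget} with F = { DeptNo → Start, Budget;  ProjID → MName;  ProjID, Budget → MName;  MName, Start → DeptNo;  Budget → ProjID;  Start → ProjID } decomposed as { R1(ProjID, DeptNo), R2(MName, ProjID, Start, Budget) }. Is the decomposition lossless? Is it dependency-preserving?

lossy and not dependency-preserving

Lossless test: (ProjID)⁺ = {MName, ProjID}, which is a superkey of neither fragment — lossy.
Dependency preservation: the restricted closure of {DeptNo} across the fragments never reaches {Start, Budget}, so DeptNo → Start, Budget cannot be enforced without a join — not preserved.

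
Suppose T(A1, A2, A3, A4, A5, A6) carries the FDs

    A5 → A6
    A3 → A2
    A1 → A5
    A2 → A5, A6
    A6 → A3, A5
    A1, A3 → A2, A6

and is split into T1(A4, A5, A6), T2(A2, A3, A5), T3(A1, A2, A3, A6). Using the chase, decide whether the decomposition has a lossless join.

Chase test. Columns are A1, A2, A3, A4, A5, A6; row i has aⱼ where attribute j ∈ Ti, else bᵢⱼ.
Initial tableau (one row per fragment):
  row 1: b11 b12 b13 a4 a5 a6
  row 2: b21 a2 a3 b24 a5 b26
  row 3: a1 a2 a3 b34 b35 a6
Rows 1 and 2 agree on A5; apply A5→A6 and equate their A6 entries.
Rows 2 and 3 agree on A2; apply A2→A5, A6 and equate their A5, A6 entries.
Rows 1 and 2 agree on A6; apply A6→A3, A5 and equate their A3, A5 entries.
Rows 1 and 2 agree on A3; apply A3→A2 and equate their A2 entries.
No row becomes fully distinguished — the join is lossy.

No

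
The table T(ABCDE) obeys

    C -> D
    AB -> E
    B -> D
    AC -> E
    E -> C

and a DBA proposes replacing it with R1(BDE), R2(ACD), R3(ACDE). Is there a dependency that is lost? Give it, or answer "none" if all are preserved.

AB -> E

Check AB → E: no single fragment contains all of {ABE}, and the restricted closure of {AB} across the fragments never reaches {E}.
C → D is preserved.
B → D is preserved.
AC → E is preserved.
E → C is preserved.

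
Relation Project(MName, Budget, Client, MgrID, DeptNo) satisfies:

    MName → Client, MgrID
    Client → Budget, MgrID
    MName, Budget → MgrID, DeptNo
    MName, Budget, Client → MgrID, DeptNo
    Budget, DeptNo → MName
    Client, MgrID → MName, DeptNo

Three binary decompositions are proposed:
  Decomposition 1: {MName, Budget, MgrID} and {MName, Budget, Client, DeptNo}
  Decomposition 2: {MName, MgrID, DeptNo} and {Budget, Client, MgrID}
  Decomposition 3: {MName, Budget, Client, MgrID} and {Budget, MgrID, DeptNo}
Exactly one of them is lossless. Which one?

Decomposition 1: common = {MName, Budget}, closure = {MName, Budget, Client, MgrID, DeptNo} → lossless.
Decomposition 2: common = {MgrID}, closure = {MgrID} → lossy.
Decomposition 3: common = {Budget, MgrID}, closure = {Budget, MgrID} → lossy.

Decomposition 1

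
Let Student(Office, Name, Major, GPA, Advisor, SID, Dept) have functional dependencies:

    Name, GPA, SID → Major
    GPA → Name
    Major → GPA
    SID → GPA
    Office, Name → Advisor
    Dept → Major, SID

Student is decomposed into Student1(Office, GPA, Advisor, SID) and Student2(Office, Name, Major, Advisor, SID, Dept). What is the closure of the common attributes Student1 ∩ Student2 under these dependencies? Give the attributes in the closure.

Office, Name, Major, GPA, Advisor, SID

Student1 ∩ Student2 = {Office, Advisor, SID}.
SID → GPA applies, adding GPA
GPA → Name applies, adding Name
Name, GPA, SID → Major applies, adding Major
Closure: {Office, Name, Major, GPA, Advisor, SID}.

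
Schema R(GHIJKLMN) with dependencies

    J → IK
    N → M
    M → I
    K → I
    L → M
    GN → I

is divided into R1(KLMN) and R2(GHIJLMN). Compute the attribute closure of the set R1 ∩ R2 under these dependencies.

ILMN

R1 ∩ R2 = {LMN}.
M → I applies, adding I
Closure: {ILMN}.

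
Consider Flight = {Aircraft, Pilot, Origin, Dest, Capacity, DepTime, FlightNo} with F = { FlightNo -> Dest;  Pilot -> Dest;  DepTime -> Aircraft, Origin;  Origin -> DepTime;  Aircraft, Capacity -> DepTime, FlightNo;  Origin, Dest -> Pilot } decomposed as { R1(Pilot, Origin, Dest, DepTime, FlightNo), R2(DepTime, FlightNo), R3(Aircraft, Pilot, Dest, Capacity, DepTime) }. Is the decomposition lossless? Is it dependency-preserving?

Lossless test (chase): Rows 1 and 2 agree on FlightNo; apply FlightNo→Dest and equate their Dest entries. Rows 1 and 2 agree on DepTime; apply DepTime→Aircraft, Origin and equate their Aircraft, Origin entries. Rows 1 and 3 agree on DepTime; apply DepTime→Aircraft, Origin and equate their Aircraft, Origin entries. Rows 1 and 2 agree on Origin, Dest; apply Origin, Dest→Pilot and equate their Pilot entries. No row becomes fully distinguished — the join is lossy.
Dependency preservation: the restricted closure of {Aircraft, Capacity} across the fragments never reaches {DepTime, FlightNo}, so Aircraft, Capacity → DepTime, FlightNo cannot be enforced without a join — not preserved.

lossy and not dependency-preserving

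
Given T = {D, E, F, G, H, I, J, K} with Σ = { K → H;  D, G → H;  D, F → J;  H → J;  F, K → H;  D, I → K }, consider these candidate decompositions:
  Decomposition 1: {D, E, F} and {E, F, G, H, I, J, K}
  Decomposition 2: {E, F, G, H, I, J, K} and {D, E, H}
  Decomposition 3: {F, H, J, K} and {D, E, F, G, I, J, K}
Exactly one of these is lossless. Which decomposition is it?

Decomposition 1: common = {E, F}, closure = {E, F} → lossy.
Decomposition 2: common = {E, H}, closure = {E, H, J} → lossy.
Decomposition 3: common = {F, J, K}, closure = {F, H, J, K} → lossless.

Decomposition 3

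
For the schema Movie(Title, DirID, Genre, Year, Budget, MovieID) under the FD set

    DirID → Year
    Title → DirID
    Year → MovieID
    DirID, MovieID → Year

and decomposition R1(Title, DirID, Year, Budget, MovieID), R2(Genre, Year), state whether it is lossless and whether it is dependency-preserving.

Lossless test: (Year)⁺ = {Year, MovieID}, which is a superkey of neither fragment — lossy.
Dependency preservation: every FD's attributes lie within a single fragment, so each can be enforced locally — preserved.

lossy but dependency-preserving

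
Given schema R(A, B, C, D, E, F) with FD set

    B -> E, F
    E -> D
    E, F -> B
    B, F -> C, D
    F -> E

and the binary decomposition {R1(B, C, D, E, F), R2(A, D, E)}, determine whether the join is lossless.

No

Common attributes: R1 ∩ R2 = {D, E}.
No dependency enlarges {D, E}, so (D, E)⁺ = {D, E}.
The closure contains neither all of R1 = {B, C, D, E, F} nor all of R2 = {A, D, E}, so the common attributes are not a superkey of either fragment. The join is lossy.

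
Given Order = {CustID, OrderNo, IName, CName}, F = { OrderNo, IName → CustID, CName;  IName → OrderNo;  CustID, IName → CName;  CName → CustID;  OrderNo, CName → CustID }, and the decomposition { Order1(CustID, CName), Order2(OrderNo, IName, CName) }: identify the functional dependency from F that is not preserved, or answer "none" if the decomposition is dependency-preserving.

OrderNo, IName → CustID, CName: restricted closure across fragments reaches CustID, CName.
IName → OrderNo lies within Order2.
CustID, IName → CName: restricted closure across fragments reaches CName.
CName → CustID lies within Order1.
OrderNo, CName → CustID: restricted closure across fragments reaches CustID.
Every dependency is enforceable on the fragments, so the decomposition is dependency-preserving.

none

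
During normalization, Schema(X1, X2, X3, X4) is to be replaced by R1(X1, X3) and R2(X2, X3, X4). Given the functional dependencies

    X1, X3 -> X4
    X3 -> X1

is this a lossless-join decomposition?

Yes

Common attributes: R1 ∩ R2 = {X3}.
Closure of {X3}: X3 → X1 applies, adding X1; X1, X3 → X4 applies, adding X4. So (X3)⁺ = {X1, X3, X4}.
This closure contains every attribute of R1, so R1 ∩ R2 → R1. The join is lossless.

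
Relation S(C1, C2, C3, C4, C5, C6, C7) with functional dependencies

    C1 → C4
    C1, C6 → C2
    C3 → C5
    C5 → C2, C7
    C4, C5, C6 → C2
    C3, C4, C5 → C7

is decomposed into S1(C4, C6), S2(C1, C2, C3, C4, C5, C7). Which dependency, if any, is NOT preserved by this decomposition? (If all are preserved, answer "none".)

Check C1, C6 → C2: no single fragment contains all of {C1, C2, C6}, and the restricted closure of {C1, C6} across the fragments never reaches {C2}.
C1 → C4 is preserved.
C3 → C5 is preserved.
C5 → C2, C7 is preserved.
C4, C5, C6 → C2 is preserved.
C3, C4, C5 → C7 is preserved.

C1, C6 → C2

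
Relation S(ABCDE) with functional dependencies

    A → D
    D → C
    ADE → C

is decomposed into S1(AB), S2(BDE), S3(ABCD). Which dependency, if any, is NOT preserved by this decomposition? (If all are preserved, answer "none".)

A → D lies within S3.
D → C lies within S3.
ADE → C: restricted closure across fragments reaches C.
Every dependency is enforceable on the fragments, so the decomposition is dependency-preserving.

none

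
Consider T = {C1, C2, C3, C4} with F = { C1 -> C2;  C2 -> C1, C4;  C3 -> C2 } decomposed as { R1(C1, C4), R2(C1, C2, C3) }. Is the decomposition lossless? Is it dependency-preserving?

Lossless test: (C1)⁺ = {C1, C2, C4}, which contains all of one fragment — lossless.
Dependency preservation: C2 → C1, C4 is not contained in any single fragment, but the restricted closure of its left-hand side across the fragments still reaches the right-hand side; the remaining FDs each lie inside some fragment. All dependencies are preserved.

lossless and dependency-preserving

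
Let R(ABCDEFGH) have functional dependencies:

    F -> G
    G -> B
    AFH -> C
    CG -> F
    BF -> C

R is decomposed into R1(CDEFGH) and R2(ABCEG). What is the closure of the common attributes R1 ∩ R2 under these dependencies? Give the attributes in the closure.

R1 ∩ R2 = {CEG}.
G → B applies, adding B
CG → F applies, adding F
Closure: {BCEFG}.

BCEFG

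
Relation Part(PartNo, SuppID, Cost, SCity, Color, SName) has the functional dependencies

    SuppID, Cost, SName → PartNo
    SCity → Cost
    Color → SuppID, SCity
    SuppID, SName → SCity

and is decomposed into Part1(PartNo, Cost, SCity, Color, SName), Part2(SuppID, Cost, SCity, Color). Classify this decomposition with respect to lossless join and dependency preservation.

Lossless test: (Cost, SCity, Color)⁺ = {SuppID, Cost, SCity, Color}, which contains all of one fragment — lossless.
Dependency preservation: the restricted closure of {SuppID, Cost, SName} across the fragments never reaches {PartNo}, so SuppID, Cost, SName → PartNo cannot be enforced without a join — not preserved.

lossless but not dependency-preserving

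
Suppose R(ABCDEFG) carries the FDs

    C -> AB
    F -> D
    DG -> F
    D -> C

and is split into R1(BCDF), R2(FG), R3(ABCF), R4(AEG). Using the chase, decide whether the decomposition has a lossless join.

No

Chase test. Columns are ABCDEFG; row i has aⱼ where attribute j ∈ Ri, else bᵢⱼ.
Initial tableau (one row per fragment):
  row 1: b11 a2 a3 a4 b15 a6 b17
  row 2: b21 b22 b23 b24 b25 a6 a7
  row 3: a1 a2 a3 b34 b35 a6 b37
  row 4: a1 b42 b43 b44 a5 b46 a7
Rows 1 and 3 agree on C; apply C→AB and equate their AB entries.
Rows 1 and 2 agree on F; apply F→D and equate their D entries.
Rows 1 and 3 agree on F; apply F→D and equate their D entries.
Rows 1 and 2 agree on D; apply D→C and equate their C entries.
Rows 1 and 2 agree on C; apply C→AB and equate their AB entries.
No row becomes fully distinguished — the join is lossy.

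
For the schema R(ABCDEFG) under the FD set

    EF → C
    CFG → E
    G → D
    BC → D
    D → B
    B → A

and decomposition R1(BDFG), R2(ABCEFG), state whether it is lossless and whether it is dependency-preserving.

Lossless test: (BFG)⁺ = {ABDFG}, which contains all of one fragment — lossless.
Dependency preservation: the restricted closure of {BC} across the fragments never reaches {D}, so BC → D cannot be enforced without a join — not preserved.

lossless but not dependency-preserving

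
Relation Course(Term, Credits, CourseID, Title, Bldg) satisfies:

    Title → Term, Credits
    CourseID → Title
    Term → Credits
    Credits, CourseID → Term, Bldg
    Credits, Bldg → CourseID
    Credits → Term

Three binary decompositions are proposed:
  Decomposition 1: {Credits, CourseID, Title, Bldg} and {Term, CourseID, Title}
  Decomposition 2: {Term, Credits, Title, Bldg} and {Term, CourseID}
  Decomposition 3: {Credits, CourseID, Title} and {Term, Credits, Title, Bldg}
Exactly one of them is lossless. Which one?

Decomposition 1: common = {CourseID, Title}, closure = {Term, Credits, CourseID, Title, Bldg} → lossless.
Decomposition 2: common = {Term}, closure = {Term, Credits} → lossy.
Decomposition 3: common = {Credits, Title}, closure = {Term, Credits, Title} → lossy.

Decomposition 1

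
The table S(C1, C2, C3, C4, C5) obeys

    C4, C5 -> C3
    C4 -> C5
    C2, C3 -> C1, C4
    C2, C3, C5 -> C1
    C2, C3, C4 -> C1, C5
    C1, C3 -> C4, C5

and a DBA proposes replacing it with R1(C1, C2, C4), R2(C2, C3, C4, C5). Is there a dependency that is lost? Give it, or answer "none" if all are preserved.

C1, C3 -> C4, C5

Check C1, C3 → C4, C5: no single fragment contains all of {C1, C3, C4, C5}, and the restricted closure of {C1, C3} across the fragments never reaches {C4, C5}.
C4, C5 → C3 is preserved.
C4 → C5 is preserved.
C2, C3 → C1, C4 is preserved.
C2, C3, C5 → C1 is preserved.
C2, C3, C4 → C1, C5 is preserved.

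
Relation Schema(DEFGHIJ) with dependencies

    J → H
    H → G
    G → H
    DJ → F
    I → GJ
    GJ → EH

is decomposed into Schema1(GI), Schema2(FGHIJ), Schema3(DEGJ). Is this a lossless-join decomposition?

No

Chase test. Columns are DEFGHIJ; row i has aⱼ where attribute j ∈ Schemai, else bᵢⱼ.
Initial tableau (one row per fragment):
  row 1: b11 b12 b13 a4 b15 a6 b17
  row 2: b21 b22 a3 a4 a5 a6 a7
  row 3: a1 a2 b33 a4 b35 b36 a7
Rows 2 and 3 agree on J; apply J→H and equate their H entries.
Rows 1 and 2 agree on G; apply G→H and equate their H entries.
Rows 1 and 2 agree on I; apply I→GJ and equate their GJ entries.
Rows 1 and 2 agree on GJ; apply GJ→EH and equate their EH entries.
Rows 1 and 3 agree on GJ; apply GJ→EH and equate their EH entries.
No row becomes fully distinguished — the join is lossy.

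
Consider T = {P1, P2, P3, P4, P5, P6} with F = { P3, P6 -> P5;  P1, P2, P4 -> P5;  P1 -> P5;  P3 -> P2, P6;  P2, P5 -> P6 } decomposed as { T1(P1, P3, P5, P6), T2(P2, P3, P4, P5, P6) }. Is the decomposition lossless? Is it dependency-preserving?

Lossless test: (P3, P5, P6)⁺ = {P2, P3, P5, P6}, which is a superkey of neither fragment — lossy.
Dependency preservation: P1, P2, P4 → P5 is not contained in any single fragment, but the restricted closure of its left-hand side across the fragments still reaches the right-hand side; the remaining FDs each lie inside some fragment. All dependencies are preserved.

lossy but dependency-preserving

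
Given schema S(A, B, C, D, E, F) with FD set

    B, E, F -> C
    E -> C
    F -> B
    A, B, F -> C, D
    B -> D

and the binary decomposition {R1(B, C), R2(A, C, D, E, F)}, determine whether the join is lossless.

No

Common attributes: R1 ∩ R2 = {C}.
No dependency enlarges {C}, so (C)⁺ = {C}.
The closure contains neither all of R1 = {B, C} nor all of R2 = {A, C, D, E, F}, so the common attributes are not a superkey of either fragment. The join is lossy.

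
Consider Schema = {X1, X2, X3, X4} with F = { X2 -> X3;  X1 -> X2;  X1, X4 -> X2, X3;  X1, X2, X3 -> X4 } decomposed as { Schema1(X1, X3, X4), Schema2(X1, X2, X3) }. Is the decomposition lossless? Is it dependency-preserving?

lossless and dependency-preserving

Lossless test: (X1, X3)⁺ = {X1, X2, X3, X4}, which contains all of one fragment — lossless.
Dependency preservation: X1, X4 → X2, X3; X1, X2, X3 → X4 are not contained in any single fragment, but the restricted closure of each left-hand side across the fragments still reaches the right-hand side; the remaining FDs each lie inside some fragment. All dependencies are preserved.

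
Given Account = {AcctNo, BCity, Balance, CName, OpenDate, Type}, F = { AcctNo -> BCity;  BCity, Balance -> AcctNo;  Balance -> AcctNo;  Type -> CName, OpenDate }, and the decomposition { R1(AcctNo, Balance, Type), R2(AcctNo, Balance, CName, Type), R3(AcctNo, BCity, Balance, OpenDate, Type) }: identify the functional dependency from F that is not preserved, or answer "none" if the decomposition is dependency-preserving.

none

AcctNo → BCity lies within R3.
BCity, Balance → AcctNo lies within R3.
Balance → AcctNo lies within R1.
Type → CName, OpenDate: restricted closure across fragments reaches CName, OpenDate.
Every dependency is enforceable on the fragments, so the decomposition is dependency-preserving.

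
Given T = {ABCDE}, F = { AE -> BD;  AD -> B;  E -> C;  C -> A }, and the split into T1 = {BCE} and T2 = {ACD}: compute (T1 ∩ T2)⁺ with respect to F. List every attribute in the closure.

T1 ∩ T2 = {C}.
C → A applies, adding A
Closure: {AC}.

AC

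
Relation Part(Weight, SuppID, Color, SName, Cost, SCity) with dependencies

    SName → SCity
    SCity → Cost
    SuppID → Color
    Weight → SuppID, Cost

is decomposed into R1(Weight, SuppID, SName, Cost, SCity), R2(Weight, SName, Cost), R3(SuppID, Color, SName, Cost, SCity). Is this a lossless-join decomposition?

Yes

Chase test. Columns are Weight, SuppID, Color, SName, Cost, SCity; row i has aⱼ where attribute j ∈ Ri, else bᵢⱼ.
Initial tableau (one row per fragment):
  row 1: a1 a2 b13 a4 a5 a6
  row 2: a1 b22 b23 a4 a5 b26
  row 3: b31 a2 a3 a4 a5 a6
Rows 1 and 2 agree on SName; apply SName→SCity and equate their SCity entries.
Rows 1 and 3 agree on SuppID; apply SuppID→Color and equate their Color entries.
Rows 1 and 2 agree on Weight; apply Weight→SuppID, Cost and equate their SuppID, Cost entries.
Rows 1 and 2 agree on SuppID; apply SuppID→Color and equate their Color entries.
Row 1 is now all distinguished symbols — the join is lossless.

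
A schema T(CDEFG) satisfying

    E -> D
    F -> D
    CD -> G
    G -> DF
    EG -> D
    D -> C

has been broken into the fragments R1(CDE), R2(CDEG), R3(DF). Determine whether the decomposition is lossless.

Chase test. Columns are CDEFG; row i has aⱼ where attribute j ∈ Ri, else bᵢⱼ.
Initial tableau (one row per fragment):
  row 1: a1 a2 a3 b14 b15
  row 2: a1 a2 a3 b24 a5
  row 3: b31 a2 b33 a4 b35
Rows 1 and 2 agree on CD; apply CD→G and equate their G entries.
Rows 1 and 2 agree on G; apply G→DF and equate their DF entries.
Rows 1 and 3 agree on D; apply D→C and equate their C entries.
Rows 1 and 3 agree on CD; apply CD→G and equate their G entries.
Rows 1 and 3 agree on G; apply G→DF and equate their DF entries.
Row 1 is now all distinguished symbols — the join is lossless.

Yes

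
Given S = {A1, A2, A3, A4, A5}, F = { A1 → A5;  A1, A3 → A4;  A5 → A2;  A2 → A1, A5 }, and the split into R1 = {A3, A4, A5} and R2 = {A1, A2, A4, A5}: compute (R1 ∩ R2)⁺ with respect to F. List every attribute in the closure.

A1, A2, A4, A5

R1 ∩ R2 = {A4, A5}.
A5 → A2 applies, adding A2
A2 → A1, A5 applies, adding A1
Closure: {A1, A2, A4, A5}.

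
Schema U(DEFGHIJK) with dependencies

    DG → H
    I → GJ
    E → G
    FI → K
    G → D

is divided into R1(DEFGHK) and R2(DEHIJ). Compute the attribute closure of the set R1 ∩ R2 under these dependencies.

DEGH

R1 ∩ R2 = {DEH}.
E → G applies, adding G
Closure: {DEGH}.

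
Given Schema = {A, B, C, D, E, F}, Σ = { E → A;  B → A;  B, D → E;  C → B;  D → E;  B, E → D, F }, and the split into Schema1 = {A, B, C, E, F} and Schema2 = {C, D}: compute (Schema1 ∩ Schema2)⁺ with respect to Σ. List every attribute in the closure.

Schema1 ∩ Schema2 = {C}.
C → B applies, adding B
B → A applies, adding A
Closure: {A, B, C}.

A, B, C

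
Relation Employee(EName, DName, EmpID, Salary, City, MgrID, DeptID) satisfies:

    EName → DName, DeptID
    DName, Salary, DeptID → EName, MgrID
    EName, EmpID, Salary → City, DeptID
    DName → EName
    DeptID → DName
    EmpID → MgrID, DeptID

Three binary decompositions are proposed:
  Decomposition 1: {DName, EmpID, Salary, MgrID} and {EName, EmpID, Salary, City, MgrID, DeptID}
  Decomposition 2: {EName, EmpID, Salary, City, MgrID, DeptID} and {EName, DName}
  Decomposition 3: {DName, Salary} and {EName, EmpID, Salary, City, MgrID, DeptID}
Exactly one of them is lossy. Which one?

Decomposition 1: common = {EmpID, Salary, MgrID}, closure = {EName, DName, EmpID, Salary, City, MgrID, DeptID} → lossless.
Decomposition 2: common = {EName}, closure = {EName, DName, DeptID} → lossless.
Decomposition 3: common = {Salary}, closure = {Salary} → lossy.

Decomposition 3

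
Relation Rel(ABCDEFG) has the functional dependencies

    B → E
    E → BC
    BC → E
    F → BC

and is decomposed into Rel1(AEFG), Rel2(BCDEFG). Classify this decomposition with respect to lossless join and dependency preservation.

lossy but dependency-preserving

Lossless test: (EFG)⁺ = {BCEFG}, which is a superkey of neither fragment — lossy.
Dependency preservation: every FD's attributes lie within a single fragment, so each can be enforced locally — preserved.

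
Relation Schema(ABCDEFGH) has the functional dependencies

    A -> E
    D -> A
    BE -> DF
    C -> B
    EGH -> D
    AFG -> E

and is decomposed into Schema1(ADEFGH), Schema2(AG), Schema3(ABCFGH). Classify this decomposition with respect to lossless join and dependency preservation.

lossless but not dependency-preserving

Lossless test (chase): Rows 1 and 2 agree on A; apply A→E and equate their E entries. Rows 1 and 3 agree on A; apply A→E and equate their E entries. Rows 1 and 3 agree on EGH; apply EGH→D and equate their D entries. Row 3 is now all distinguished symbols — the join is lossless.
Dependency preservation: the restricted closure of {BE} across the fragments never reaches {DF}, so BE → DF cannot be enforced without a join — not preserved.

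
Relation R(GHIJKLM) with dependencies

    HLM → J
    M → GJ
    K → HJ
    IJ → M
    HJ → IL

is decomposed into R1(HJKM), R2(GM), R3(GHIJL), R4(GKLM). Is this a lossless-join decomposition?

Chase test. Columns are GHIJKLM; row i has aⱼ where attribute j ∈ Ri, else bᵢⱼ.
Initial tableau (one row per fragment):
  row 1: b11 a2 b13 a4 a5 b16 a7
  row 2: a1 b22 b23 b24 b25 b26 a7
  row 3: a1 a2 a3 a4 b35 a6 b37
  row 4: a1 b42 b43 b44 a5 a6 a7
Rows 1 and 2 agree on M; apply M→GJ and equate their GJ entries.
Rows 1 and 4 agree on M; apply M→GJ and equate their GJ entries.
Rows 1 and 4 agree on K; apply K→HJ and equate their HJ entries.
Rows 1 and 3 agree on HJ; apply HJ→IL and equate their IL entries.
Rows 1 and 4 agree on HJ; apply HJ→IL and equate their IL entries.
Rows 1 and 3 agree on IJ; apply IJ→M and equate their M entries.
Row 1 is now all distinguished symbols — the join is lossless.

Yes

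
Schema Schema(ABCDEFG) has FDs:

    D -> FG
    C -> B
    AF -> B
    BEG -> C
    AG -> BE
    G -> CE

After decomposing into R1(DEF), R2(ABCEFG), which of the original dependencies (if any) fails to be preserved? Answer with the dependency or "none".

Check D → FG: no single fragment contains all of {DFG}, and the restricted closure of {D} across the fragments never reaches {FG}.
C → B is preserved.
AF → B is preserved.
BEG → C is preserved.
AG → BE is preserved.
G → CE is preserved.

D -> FG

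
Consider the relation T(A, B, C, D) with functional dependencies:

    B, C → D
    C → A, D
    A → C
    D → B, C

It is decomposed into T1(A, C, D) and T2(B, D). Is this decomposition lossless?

Yes

Common attributes: T1 ∩ T2 = {D}.
Closure of {D}: D → B, C applies, adding B, C; C → A, D applies, adding A. So (D)⁺ = {A, B, C, D}.
This closure contains every attribute of T1, so T1 ∩ T2 → T1. The join is lossless.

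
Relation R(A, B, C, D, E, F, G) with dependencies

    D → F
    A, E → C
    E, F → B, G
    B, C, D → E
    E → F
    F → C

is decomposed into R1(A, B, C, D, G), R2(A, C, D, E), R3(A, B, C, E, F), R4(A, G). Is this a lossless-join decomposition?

Yes

Chase test. Columns are A, B, C, D, E, F, G; row i has aⱼ where attribute j ∈ Ri, else bᵢⱼ.
Initial tableau (one row per fragment):
  row 1: a1 a2 a3 a4 b15 b16 a7
  row 2: a1 b22 a3 a4 a5 b26 b27
  row 3: a1 a2 a3 b34 a5 a6 b37
  row 4: a1 b42 b43 b44 b45 b46 a7
Rows 1 and 2 agree on D; apply D→F and equate their F entries.
Rows 2 and 3 agree on E; apply E→F and equate their F entries.
Rows 2 and 3 agree on E, F; apply E, F→B, G and equate their B, G entries.
Rows 1 and 2 agree on B, C, D; apply B, C, D→E and equate their E entries.
Rows 1 and 2 agree on E, F; apply E, F→B, G and equate their B, G entries.
Row 1 is now all distinguished symbols — the join is lossless.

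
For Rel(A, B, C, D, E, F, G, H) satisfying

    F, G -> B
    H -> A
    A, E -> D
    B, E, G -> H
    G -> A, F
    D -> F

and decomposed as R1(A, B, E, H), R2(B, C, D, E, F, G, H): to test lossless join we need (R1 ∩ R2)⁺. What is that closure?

R1 ∩ R2 = {B, E, H}.
H → A applies, adding A
A, E → D applies, adding D
D → F applies, adding F
Closure: {A, B, D, E, F, H}.

A, B, D, E, F, H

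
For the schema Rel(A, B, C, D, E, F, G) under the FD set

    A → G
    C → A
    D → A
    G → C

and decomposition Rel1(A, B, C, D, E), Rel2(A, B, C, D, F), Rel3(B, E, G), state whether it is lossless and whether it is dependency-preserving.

lossy and not dependency-preserving

Lossless test (chase): Rows 1 and 2 agree on A; apply A→G and equate their G entries. No row becomes fully distinguished — the join is lossy.
Dependency preservation: the restricted closure of {A} across the fragments never reaches {G}, so A → G cannot be enforced without a join — not preserved.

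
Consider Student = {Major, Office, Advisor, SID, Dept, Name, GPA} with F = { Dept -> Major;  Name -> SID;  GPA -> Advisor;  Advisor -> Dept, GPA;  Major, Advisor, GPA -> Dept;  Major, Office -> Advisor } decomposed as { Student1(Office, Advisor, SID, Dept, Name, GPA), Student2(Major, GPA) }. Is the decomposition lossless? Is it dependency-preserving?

lossless but not dependency-preserving

Lossless test: (GPA)⁺ = {Major, Advisor, Dept, GPA}, which contains all of one fragment — lossless.
Dependency preservation: the restricted closure of {Dept} across the fragments never reaches {Major}, so Dept → Major cannot be enforced without a join — not preserved.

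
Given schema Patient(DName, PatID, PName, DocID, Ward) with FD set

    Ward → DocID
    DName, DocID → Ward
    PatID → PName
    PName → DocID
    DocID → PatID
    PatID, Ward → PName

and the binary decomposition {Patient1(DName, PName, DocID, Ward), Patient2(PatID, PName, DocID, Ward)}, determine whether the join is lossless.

Common attributes: Patient1 ∩ Patient2 = {PName, DocID, Ward}.
Closure of {PName, DocID, Ward}: DocID → PatID applies, adding PatID. So (PName, DocID, Ward)⁺ = {PatID, PName, DocID, Ward}.
This closure contains every attribute of Patient2, so Patient1 ∩ Patient2 → Patient2. The join is lossless.

Yes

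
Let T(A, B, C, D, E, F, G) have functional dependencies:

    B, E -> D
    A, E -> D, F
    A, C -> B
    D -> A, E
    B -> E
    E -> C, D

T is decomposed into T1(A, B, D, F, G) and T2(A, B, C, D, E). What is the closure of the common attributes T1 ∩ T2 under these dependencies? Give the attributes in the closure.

T1 ∩ T2 = {A, B, D}.
D → A, E applies, adding E
E → C, D applies, adding C
A, E → D, F applies, adding F
Closure: {A, B, C, D, E, F}.

A, B, C, D, E, F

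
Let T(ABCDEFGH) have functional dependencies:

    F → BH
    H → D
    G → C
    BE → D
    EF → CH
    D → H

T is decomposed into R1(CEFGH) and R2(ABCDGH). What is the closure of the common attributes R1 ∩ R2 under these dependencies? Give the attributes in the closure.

R1 ∩ R2 = {CGH}.
H → D applies, adding D
Closure: {CDGH}.

CDGH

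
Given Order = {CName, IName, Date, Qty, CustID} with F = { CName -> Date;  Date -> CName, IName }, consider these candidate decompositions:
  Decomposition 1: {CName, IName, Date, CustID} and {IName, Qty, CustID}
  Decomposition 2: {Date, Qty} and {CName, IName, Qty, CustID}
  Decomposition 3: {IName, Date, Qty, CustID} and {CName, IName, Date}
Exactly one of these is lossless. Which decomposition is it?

Decomposition 3

Decomposition 1: common = {IName, CustID}, closure = {IName, CustID} → lossy.
Decomposition 2: common = {Qty}, closure = {Qty} → lossy.
Decomposition 3: common = {IName, Date}, closure = {CName, IName, Date} → lossless.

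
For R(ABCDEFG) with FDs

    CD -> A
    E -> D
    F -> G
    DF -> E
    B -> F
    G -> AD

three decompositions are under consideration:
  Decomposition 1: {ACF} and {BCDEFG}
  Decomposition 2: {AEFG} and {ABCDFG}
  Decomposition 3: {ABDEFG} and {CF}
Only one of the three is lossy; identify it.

Decomposition 1: common = {CF}, closure = {ACDEFG} → lossless.
Decomposition 2: common = {AFG}, closure = {ADEFG} → lossless.
Decomposition 3: common = {F}, closure = {ADEFG} → lossy.

Decomposition 3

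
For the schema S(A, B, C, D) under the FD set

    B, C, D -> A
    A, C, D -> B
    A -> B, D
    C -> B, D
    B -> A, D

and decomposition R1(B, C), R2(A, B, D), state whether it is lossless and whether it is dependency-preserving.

Lossless test: (B)⁺ = {A, B, D}, which contains all of one fragment — lossless.
Dependency preservation: B, C, D → A; A, C, D → B; C → B, D are not contained in any single fragment, but the restricted closure of each left-hand side across the fragments still reaches the right-hand side; the remaining FDs each lie inside some fragment. All dependencies are preserved.

lossless and dependency-preserving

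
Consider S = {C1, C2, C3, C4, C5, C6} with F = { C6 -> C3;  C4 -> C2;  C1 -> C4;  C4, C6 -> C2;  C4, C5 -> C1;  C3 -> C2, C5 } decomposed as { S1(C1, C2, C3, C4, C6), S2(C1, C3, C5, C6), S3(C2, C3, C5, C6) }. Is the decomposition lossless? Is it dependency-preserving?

Lossless test (chase): Rows 1 and 2 agree on C1; apply C1→C4 and equate their C4 entries. Rows 1 and 2 agree on C4, C6; apply C4, C6→C2 and equate their C2 entries. Rows 1 and 2 agree on C3; apply C3→C2, C5 and equate their C2, C5 entries. Row 1 is now all distinguished symbols — the join is lossless.
Dependency preservation: the restricted closure of {C4, C5} across the fragments never reaches {C1}, so C4, C5 → C1 cannot be enforced without a join — not preserved.

lossless but not dependency-preserving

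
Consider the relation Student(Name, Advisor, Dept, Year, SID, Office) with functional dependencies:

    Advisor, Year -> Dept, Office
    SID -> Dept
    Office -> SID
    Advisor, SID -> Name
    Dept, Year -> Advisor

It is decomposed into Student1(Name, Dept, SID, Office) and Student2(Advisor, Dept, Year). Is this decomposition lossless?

No

Common attributes: Student1 ∩ Student2 = {Dept}.
No dependency enlarges {Dept}, so (Dept)⁺ = {Dept}.
The closure contains neither all of Student1 = {Name, Dept, SID, Office} nor all of Student2 = {Advisor, Dept, Year}, so the common attributes are not a superkey of either fragment. The join is lossy.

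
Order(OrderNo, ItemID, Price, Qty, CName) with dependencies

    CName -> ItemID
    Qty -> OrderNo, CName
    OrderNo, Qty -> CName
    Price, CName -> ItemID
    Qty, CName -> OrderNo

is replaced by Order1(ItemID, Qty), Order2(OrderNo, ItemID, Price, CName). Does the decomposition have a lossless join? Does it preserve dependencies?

Lossless test: (ItemID)⁺ = {ItemID}, which is a superkey of neither fragment — lossy.
Dependency preservation: the restricted closure of {Qty} across the fragments never reaches {OrderNo, CName}, so Qty → OrderNo, CName cannot be enforced without a join — not preserved.

lossy and not dependency-preserving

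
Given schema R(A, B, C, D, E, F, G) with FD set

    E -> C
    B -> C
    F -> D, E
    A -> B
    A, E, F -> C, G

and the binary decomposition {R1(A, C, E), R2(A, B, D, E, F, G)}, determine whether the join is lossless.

Common attributes: R1 ∩ R2 = {A, E}.
Closure of {A, E}: E → C applies, adding C; A → B applies, adding B. So (A, E)⁺ = {A, B, C, E}.
This closure contains every attribute of R1, so R1 ∩ R2 → R1. The join is lossless.

Yes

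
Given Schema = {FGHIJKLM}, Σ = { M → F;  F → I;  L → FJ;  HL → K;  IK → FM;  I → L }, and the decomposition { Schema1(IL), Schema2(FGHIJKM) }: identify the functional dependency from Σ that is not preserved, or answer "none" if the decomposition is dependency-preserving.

M → F lies within Schema2.
F → I lies within Schema2.
L → FJ: restricted closure across fragments reaches FJ.
HL → K: restricted closure across fragments reaches K.
IK → FM lies within Schema2.
I → L lies within Schema1.
Every dependency is enforceable on the fragments, so the decomposition is dependency-preserving.

none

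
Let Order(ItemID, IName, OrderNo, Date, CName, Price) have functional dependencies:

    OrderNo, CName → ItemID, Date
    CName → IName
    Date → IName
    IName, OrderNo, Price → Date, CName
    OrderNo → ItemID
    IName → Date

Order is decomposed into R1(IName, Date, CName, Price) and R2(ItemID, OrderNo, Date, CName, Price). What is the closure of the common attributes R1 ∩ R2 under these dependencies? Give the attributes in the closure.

IName, Date, CName, Price

R1 ∩ R2 = {Date, CName, Price}.
CName → IName applies, adding IName
Closure: {IName, Date, CName, Price}.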